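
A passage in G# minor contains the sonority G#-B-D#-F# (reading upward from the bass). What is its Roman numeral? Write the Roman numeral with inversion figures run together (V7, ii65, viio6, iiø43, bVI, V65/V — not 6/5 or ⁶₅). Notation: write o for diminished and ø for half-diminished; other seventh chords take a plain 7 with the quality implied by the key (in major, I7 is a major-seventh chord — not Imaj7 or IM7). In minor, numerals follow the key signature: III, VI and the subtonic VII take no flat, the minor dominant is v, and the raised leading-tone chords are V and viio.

The pitches G#-B-D#-F# form a minor seventh chord rooted on G#.
In G# minor, G# is the tonic; the diatonic minor seventh chord there is i7.

i7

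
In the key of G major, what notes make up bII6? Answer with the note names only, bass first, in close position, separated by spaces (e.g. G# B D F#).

C Eb Ab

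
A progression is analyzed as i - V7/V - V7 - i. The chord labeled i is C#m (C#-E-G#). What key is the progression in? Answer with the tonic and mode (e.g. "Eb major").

C# minor

i is given as C#-E-G# — a minor triad with root C#.
If C# is scale degree 1 and the mode makes that degree carry a minor triad, the tonic is C# and the mode is minor.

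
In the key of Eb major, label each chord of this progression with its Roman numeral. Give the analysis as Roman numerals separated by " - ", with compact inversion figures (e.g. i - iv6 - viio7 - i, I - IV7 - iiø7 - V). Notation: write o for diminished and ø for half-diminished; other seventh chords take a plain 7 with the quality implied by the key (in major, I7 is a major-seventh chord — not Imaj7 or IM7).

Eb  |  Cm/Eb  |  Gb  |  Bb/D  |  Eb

I - vi6 - bIII - V6 - I

Eb: major triad on Eb = scale degree 1 → I.
Cm/Eb: minor triad on C = scale degree 6 → vi6.
Gb: major triad on Gb — chromatic; bIII (borrowed from the parallel minor).
Bb/D: root Bb is the dominant; major triad there is V6.
Eb: root Eb is the tonic; major triad there is I.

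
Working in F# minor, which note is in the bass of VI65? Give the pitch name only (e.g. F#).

F#

VI in F# minor has root D; the chord is D-F#-A-C#.
The figure 65 means first inversion — the third is in the bass.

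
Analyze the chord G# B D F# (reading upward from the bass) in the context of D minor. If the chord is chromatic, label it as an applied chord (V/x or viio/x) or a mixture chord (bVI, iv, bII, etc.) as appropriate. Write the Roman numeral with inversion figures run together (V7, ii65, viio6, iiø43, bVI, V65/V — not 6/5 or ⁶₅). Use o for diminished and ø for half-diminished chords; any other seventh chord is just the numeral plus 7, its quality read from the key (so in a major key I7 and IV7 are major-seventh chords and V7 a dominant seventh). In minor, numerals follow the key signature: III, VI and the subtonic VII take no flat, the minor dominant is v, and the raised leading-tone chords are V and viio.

The pitches G#-B-D-F# form a half-diminished seventh chord rooted on G#.
G# sits a half step below A (V in D minor); a diminished chord there is the applied leading-tone chord of V.

viiø7/V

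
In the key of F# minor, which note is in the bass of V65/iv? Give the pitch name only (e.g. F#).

A#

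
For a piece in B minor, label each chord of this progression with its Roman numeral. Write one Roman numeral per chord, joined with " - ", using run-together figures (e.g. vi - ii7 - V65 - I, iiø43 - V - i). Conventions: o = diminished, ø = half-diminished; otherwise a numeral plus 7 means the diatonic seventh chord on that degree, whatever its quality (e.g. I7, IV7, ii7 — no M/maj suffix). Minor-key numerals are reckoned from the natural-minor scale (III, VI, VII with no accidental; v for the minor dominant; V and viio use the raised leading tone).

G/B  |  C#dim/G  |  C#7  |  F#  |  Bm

VI6 - iio64 - V7/V - V - i

G/B: root G is the submediant; major triad there is VI6.
C#dim/G has root C#, degree 2 in B minor, so iio64.
C#7 is the secondary dominant of V (dominant seventh chord on C#): V7/V.
F#: major triad on F# = scale degree 5 → V.
Bm: root B is the tonic; minor triad there is i.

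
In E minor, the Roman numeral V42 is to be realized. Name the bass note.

V in E minor has root B; the chord is B-D#-F#-A.
The figure 42 means third inversion — the seventh is in the bass.

A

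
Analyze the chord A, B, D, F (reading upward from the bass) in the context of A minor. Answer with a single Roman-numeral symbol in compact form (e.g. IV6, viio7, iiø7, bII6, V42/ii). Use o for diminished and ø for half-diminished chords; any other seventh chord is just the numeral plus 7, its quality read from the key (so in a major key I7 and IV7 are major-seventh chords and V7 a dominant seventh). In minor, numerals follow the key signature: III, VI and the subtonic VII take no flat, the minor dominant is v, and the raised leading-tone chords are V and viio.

Stacked in thirds the chord is B-D-F-A: a half-diminished seventh chord on B.
B is scale degree 2 in A minor, and a half-diminished seventh chord on that degree is written iiø7.
With A in the bass the chord is in third inversion, so the figured bass is 42.

iiø42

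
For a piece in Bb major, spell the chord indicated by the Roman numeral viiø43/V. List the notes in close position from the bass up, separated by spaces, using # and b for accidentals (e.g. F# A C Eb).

Bb D E G

viiø43/V is a secondary leading-tone chord. The target V is F in Bb major; the applied chord is rooted a semitone below, on E.
Building a half-diminished seventh chord on E gives E-G-Bb-D.
With the 43 figure the chord is in second inversion; from the bass Bb upward in close position it reads Bb-D-E-G.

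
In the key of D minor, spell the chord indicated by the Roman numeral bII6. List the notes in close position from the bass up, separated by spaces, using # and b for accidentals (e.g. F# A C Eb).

G Bb Eb

Scale degree 2 in D minor is E; lowering it a half step gives Eb. bII6 is the Neapolitan sixth — a major triad on the lowered second degree, here in its customary first inversion.
So the chord is Eb-G-Bb, a major triad.
With the 6 figure the chord is in first inversion; from the bass G upward in close position it reads G-Bb-Eb.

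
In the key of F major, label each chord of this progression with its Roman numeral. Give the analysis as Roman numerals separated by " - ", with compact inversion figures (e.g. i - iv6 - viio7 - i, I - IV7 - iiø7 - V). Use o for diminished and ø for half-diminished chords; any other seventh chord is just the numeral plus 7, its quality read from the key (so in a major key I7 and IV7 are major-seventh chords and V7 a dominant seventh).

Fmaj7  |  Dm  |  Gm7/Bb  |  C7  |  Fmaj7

Fmaj7 has root F, degree 1 in F major, so I7.
Dm: root D is the submediant; minor triad there is vi.
Gm7/Bb: minor seventh chord on G = scale degree 2 → ii65.
C7: dominant seventh chord on C = scale degree 5 → V7.
Fmaj7 has root F, degree 1 in F major, so I7.

I7 - vi - ii65 - V7 - I7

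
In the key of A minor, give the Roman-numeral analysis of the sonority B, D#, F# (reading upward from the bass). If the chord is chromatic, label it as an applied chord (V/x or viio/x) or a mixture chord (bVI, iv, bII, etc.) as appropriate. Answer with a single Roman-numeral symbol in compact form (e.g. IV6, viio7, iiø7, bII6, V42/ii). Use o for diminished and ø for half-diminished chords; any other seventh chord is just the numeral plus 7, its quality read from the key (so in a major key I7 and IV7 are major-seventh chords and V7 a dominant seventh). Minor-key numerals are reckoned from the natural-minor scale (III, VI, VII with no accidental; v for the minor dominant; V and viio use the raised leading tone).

V/V

Stacked in thirds the chord is B-D#-F#: a major triad on B.
B is not a diatonic chord root with this quality in A minor, but it lies a perfect fifth above E (V), so the chord functions as an applied dominant of V.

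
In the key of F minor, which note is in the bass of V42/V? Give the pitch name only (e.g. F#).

F

The applied chord V42/V is rooted on G: G-B-D-F.
The figure 42 means third inversion — the seventh is in the bass.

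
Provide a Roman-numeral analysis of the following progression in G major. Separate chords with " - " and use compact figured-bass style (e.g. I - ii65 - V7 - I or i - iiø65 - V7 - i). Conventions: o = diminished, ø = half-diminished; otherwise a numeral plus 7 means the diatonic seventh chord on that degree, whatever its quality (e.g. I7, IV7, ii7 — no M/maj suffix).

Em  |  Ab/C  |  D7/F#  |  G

vi - bII6 - V65 - I

Em: root E is the submediant; minor triad there is vi.
Ab/C: major triad on Ab — chromatic; Ab is the lowered second degree, so this is the Neapolitan sixth, bII6 (third, C, in the bass — hence the 6).
D7/F#: dominant seventh chord on D = scale degree 5 → V65.
G: root G is the tonic; major triad there is I.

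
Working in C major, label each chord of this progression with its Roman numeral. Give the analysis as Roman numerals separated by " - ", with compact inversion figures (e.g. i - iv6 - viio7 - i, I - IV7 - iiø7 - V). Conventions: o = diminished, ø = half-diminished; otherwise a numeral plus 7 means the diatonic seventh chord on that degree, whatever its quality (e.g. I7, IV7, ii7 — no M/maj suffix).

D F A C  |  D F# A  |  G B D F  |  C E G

D-F-A-C: root D is the supertonic; minor seventh chord there is ii7.
D-F#-A: a major triad on D, the applied dominant of V → V/V.
G-B-D-F has root G, degree 5 in C major, so V7.
C-E-G has root C, degree 1 in C major, so I.

ii7 - V/V - V7 - I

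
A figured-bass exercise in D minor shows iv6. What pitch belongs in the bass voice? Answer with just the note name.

Bb

iv in D minor has root G; the chord is G-Bb-D.
The figure 6 means first inversion — the third is in the bass.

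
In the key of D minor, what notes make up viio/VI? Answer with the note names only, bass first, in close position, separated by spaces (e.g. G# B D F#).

viio/VI is a secondary leading-tone chord. The target VI is Bb in D minor; the applied chord is rooted a semitone below, on A.
Building a diminished triad on A gives A-C-Eb.

A C Eb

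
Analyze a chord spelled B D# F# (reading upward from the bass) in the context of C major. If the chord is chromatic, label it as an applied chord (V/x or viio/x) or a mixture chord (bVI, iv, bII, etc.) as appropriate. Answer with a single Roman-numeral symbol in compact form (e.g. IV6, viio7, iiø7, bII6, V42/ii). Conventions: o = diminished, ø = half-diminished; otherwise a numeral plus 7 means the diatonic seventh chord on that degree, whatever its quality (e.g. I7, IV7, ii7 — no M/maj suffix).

V/iii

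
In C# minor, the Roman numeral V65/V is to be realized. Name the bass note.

F##

The applied chord V65/V is rooted on D#: D#-F##-A#-C#.
The figure 65 means first inversion — the third is in the bass.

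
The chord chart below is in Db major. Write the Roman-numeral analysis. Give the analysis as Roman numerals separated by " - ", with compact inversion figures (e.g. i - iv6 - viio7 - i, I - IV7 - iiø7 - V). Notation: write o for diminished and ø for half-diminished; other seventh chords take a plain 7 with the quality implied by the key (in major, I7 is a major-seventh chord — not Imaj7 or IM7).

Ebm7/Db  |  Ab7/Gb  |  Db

Ebm7/Db has root Eb, degree 2 in Db major, so ii42.
Ab7/Gb has root Ab, degree 5 in Db major, so V42.
Db: major triad on Db = scale degree 1 → I.

ii42 - V42 - I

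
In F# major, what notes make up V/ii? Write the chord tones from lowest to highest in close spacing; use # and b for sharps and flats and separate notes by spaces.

D# F## A#

V/ii is a secondary dominant — the dominant triad of ii. ii in F# major is G#, so the applied chord's root is D#, a perfect fifth above.
Building a major triad on D# gives D#-F##-A#.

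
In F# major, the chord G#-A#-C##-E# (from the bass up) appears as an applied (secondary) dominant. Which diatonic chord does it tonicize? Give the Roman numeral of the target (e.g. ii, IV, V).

vi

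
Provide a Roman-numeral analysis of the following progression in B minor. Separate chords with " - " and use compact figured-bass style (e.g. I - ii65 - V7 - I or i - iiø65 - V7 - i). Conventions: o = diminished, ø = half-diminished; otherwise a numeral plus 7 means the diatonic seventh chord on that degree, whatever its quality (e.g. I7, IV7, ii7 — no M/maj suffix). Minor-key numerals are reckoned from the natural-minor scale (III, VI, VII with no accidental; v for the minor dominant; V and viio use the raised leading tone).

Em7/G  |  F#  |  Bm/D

Em7/G: root E is the subdominant; minor seventh chord there is iv65.
F#: major triad on F# = scale degree 5 → V.
Bm/D: minor triad on B = scale degree 1 → i6.

iv65 - V - i6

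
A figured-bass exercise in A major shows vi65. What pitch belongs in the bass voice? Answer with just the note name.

vi in A major has root F#; the chord is F#-A-C#-E.
The figure 65 means first inversion — the third is in the bass.

A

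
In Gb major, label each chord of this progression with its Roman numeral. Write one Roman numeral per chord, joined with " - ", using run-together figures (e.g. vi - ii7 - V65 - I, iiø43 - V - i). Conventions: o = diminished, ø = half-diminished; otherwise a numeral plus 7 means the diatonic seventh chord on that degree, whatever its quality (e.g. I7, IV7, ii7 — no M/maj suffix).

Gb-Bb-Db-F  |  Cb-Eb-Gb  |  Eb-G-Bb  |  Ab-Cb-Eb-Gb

Gb-Bb-Db-F: root Gb is the tonic; major seventh chord there is I7.
Cb-Eb-Gb has root Cb, degree 4 in Gb major, so IV.
Eb-G-Bb: chromatic; Eb is V of ii, so V/ii.
Ab-Cb-Eb-Gb: root Ab is the supertonic; minor seventh chord there is ii7.

I7 - IV - V/ii - ii7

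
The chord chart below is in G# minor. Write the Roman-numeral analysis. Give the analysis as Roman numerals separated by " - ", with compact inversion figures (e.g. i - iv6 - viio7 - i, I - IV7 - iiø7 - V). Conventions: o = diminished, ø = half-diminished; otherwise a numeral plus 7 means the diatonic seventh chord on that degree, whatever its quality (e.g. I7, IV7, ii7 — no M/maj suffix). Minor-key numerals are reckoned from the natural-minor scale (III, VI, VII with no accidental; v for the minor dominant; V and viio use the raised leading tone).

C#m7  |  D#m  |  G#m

C#m7: root C# is the subdominant; minor seventh chord there is iv7.
D#m: root D# is the dominant; minor triad there is v.
G#m: minor triad on G# = scale degree 1 → i.

iv7 - v - i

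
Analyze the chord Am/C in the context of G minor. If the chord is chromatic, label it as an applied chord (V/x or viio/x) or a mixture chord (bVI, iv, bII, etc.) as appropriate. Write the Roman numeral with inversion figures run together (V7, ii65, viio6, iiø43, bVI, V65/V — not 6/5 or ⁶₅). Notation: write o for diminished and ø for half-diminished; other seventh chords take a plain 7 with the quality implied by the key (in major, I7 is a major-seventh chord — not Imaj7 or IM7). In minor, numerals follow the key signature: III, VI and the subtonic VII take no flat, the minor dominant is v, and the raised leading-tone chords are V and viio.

Stacked in thirds the chord is A-C-E: a minor triad on A.
A is the second degree of G minor. This is the minor supertonic, borrowed from the parallel major (the Dorian ii).
With C in the bass the chord is in first inversion, so the figured bass is 6.

ii6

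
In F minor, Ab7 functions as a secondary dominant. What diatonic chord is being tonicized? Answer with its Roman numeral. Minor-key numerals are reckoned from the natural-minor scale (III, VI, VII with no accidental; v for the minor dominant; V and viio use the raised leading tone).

VI

The chord is a dominant seventh chord on Ab.
A dominant resolves down a perfect fifth: Ab → Db. In F minor, Db is scale degree 6, i.e. VI.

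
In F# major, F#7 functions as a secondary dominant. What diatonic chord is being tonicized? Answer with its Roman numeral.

The chord is a dominant seventh chord on F#.
A dominant resolves down a perfect fifth: F# → B. In F# major, B is scale degree 4, i.e. IV.

IV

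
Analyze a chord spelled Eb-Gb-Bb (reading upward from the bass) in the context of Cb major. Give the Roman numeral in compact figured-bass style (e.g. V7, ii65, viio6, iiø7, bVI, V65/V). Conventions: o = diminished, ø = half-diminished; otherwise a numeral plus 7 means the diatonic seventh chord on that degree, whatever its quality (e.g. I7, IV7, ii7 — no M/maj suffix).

Stacked in thirds the chord is Eb-Gb-Bb: a minor triad on Eb.
In Cb major, Eb is the mediant; the diatonic minor triad there is iii.

iii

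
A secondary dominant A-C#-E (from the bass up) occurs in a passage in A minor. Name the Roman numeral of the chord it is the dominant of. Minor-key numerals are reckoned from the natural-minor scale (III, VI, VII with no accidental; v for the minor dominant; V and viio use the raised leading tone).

iv

The chord is a major triad on A.
A dominant resolves down a perfect fifth: A → D. In A minor, D is scale degree 4, i.e. iv.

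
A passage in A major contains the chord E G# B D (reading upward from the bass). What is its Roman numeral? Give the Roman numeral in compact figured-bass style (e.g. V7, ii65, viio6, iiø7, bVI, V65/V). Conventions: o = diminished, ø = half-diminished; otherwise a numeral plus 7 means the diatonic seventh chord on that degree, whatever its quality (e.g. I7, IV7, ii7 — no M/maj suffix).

V7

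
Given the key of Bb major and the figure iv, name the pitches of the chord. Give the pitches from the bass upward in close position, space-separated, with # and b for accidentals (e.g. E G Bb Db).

iv is the minor subdominant, borrowed from the parallel minor. In Bb major that root is Eb.
So the chord is Eb-Gb-Bb.

Eb Gb Bb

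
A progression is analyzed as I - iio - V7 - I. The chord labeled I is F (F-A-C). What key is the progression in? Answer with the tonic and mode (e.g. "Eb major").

The chord F is a major triad rooted on F; its label is I.
If F is scale degree 1 and the mode makes that degree carry a major triad, the tonic is F and the mode is major.

F major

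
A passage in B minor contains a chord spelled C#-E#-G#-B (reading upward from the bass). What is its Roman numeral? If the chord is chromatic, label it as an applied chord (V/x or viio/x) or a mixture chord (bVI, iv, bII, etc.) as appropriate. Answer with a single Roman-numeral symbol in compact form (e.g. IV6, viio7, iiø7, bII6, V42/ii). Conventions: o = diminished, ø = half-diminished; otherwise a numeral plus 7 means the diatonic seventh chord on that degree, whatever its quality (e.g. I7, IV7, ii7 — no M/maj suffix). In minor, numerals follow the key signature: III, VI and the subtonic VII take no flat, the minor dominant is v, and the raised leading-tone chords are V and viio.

The pitches C#-E#-G#-B form a dominant seventh chord rooted on C#.
C# is not a diatonic chord root with this quality in B minor, but it lies a perfect fifth above F# (V), so the chord functions as an applied dominant of V.

V7/V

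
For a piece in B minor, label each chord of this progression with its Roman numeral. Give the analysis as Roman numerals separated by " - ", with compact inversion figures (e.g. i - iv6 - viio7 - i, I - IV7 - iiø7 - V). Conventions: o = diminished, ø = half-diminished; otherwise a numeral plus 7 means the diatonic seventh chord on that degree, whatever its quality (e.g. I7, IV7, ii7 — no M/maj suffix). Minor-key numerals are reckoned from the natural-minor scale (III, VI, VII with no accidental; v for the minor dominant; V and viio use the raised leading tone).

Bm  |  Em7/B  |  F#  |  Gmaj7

i - iv43 - V - VI7

Bm: root B is the tonic; minor triad there is i.
Em7/B has root E, degree 4 in B minor, so iv43.
F#: root F# is the dominant; major triad there is V.
Gmaj7: major seventh chord on G = scale degree 6 → VI7.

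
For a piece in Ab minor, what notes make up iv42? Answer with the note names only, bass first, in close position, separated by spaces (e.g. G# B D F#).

Cb Db Fb Ab

The numeral's case and figure indicate a minor seventh chord. In Ab minor its root, the fourth degree, is Db.
Stacking thirds from Db gives Db-Fb-Ab-Cb.
With the 42 figure the chord is in third inversion; from the bass Cb upward in close position it reads Cb-Db-Fb-Ab.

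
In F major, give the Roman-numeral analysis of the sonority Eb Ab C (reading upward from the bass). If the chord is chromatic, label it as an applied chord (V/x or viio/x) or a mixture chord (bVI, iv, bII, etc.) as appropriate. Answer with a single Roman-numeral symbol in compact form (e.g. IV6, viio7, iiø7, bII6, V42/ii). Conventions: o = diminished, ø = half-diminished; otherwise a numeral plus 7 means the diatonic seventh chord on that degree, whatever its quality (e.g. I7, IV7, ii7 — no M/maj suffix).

bIII64

Stacked in thirds the chord is Ab-C-Eb: a major triad on Ab.
Ab is the lowered third degree of F major (diatonic 3 would be A). This is a major triad on the lowered third degree, borrowed from the parallel minor.
With Eb in the bass the chord is in second inversion, so the figured bass is 64.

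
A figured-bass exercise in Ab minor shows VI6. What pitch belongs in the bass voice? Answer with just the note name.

VI in Ab minor has root Fb; the chord is Fb-Ab-Cb.
The figure 6 means first inversion — the third is in the bass.

Ab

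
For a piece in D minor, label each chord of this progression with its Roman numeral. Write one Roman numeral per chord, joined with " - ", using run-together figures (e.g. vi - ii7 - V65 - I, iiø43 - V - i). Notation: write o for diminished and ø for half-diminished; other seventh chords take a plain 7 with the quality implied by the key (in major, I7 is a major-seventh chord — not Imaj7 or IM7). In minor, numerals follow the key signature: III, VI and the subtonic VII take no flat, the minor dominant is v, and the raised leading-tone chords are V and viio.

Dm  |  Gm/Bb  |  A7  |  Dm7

i - iv6 - V7 - i7

Dm: minor triad on D = scale degree 1 → i.
Gm/Bb: root G is the subdominant; minor triad there is iv6.
A7 has root A, degree 5 in D minor, so V7.
Dm7: root D is the tonic; minor seventh chord there is i7.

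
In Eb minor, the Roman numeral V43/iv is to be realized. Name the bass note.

Bb

The applied chord V43/iv is rooted on Eb: Eb-G-Bb-Db.
The figure 43 means second inversion — the fifth is in the bass.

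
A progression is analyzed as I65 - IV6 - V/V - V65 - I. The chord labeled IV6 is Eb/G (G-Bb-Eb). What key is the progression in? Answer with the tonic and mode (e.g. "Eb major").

Bb major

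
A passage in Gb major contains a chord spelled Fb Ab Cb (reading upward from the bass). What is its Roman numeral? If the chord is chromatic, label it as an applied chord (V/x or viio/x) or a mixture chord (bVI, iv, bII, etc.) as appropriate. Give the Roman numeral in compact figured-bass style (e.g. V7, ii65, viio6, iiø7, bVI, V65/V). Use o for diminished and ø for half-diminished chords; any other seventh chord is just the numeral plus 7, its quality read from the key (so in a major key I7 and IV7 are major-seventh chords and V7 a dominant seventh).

bVII

The pitches Fb-Ab-Cb form a major triad rooted on Fb.
Fb is the lowered seventh degree of Gb major (diatonic 7 would be F). This is a major triad on the lowered seventh degree (the subtonic), borrowed from the parallel minor.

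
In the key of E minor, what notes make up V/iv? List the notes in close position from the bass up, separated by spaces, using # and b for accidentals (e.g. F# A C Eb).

The slash means an applied dominant: we want the dominant of iv. In E minor, iv is A minor, and its dominant is built on E.
Building a major triad on E gives E-G#-B.

E G# B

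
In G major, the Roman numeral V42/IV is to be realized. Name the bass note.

The applied chord V42/IV is rooted on G: G-B-D-F.
The figure 42 means third inversion — the seventh is in the bass.

F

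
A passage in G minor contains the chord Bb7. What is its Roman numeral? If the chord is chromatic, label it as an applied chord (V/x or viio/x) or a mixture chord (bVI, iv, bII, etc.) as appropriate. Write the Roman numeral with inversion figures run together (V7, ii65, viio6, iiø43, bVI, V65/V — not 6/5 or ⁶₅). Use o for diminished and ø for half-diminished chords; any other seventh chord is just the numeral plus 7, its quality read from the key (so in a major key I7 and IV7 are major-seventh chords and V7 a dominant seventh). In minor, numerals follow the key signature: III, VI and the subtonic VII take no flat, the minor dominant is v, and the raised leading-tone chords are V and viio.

The pitches Bb-D-F-Ab form a dominant seventh chord rooted on Bb.
Bb is not a diatonic chord root with this quality in G minor, but it lies a perfect fifth above Eb (VI), so the chord functions as an applied dominant of VI.

V7/VI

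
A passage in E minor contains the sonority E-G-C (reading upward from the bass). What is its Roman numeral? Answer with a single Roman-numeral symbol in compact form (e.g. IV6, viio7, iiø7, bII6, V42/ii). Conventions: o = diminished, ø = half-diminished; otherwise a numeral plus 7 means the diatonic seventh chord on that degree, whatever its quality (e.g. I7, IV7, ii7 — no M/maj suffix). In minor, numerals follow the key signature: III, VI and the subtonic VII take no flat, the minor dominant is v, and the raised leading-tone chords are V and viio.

VI6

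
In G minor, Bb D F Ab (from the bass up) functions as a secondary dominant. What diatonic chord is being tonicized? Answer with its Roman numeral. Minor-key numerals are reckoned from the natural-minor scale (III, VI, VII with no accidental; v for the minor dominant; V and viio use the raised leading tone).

VI

The chord is a dominant seventh chord on Bb.
A dominant resolves down a perfect fifth: Bb → Eb. In G minor, Eb is scale degree 6, i.e. VI.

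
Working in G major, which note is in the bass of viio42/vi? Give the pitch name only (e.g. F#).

The applied chord viio42/vi is rooted on D#: D#-F#-A-C.
The figure 42 means third inversion — the seventh is in the bass.

C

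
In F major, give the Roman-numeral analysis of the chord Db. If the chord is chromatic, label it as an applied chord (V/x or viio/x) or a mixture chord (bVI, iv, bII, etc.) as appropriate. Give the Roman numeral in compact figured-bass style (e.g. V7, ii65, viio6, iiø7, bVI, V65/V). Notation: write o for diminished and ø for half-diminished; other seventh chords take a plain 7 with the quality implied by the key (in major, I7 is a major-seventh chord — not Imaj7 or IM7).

bVI

The pitches Db-F-Ab form a major triad rooted on Db.
Db is the lowered sixth degree of F major (diatonic 6 would be D). This is a major triad on the lowered sixth degree, borrowed from the parallel minor.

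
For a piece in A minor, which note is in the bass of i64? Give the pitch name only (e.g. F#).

i in A minor has root A; the chord is A-C-E.
The figure 64 means second inversion — the fifth is in the bass.

E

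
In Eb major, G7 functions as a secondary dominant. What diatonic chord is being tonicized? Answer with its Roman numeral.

vi

The chord is a dominant seventh chord on G.
A dominant resolves down a perfect fifth: G → C. In Eb major, C is scale degree 6, i.e. vi.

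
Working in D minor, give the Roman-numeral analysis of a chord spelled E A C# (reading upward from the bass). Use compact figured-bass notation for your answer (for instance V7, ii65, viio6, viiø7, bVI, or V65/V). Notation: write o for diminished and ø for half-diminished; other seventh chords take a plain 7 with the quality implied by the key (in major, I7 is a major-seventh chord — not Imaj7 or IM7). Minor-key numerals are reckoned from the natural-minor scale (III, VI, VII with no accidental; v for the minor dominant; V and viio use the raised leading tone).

V64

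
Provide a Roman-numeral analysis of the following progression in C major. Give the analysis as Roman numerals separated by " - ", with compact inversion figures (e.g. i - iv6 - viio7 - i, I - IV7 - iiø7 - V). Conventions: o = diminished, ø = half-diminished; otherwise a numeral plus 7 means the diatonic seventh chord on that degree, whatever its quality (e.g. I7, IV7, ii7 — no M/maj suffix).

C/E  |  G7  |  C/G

I6 - V7 - I64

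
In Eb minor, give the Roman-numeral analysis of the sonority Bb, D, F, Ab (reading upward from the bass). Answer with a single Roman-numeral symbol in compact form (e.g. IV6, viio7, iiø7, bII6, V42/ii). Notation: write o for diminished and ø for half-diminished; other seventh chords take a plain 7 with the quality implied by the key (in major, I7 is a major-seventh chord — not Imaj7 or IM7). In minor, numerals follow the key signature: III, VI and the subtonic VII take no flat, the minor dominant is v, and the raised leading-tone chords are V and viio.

The pitches Bb-D-F-Ab form a dominant seventh chord rooted on Bb.
In Eb minor, Bb is the dominant; the diatonic dominant seventh chord there is V7.

V7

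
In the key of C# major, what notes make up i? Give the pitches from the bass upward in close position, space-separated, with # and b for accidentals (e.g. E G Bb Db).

C# E G#

i is the minor tonic, borrowed from the parallel minor. In C# major that root is C#.
So the chord is C#-E-G#, a minor triad.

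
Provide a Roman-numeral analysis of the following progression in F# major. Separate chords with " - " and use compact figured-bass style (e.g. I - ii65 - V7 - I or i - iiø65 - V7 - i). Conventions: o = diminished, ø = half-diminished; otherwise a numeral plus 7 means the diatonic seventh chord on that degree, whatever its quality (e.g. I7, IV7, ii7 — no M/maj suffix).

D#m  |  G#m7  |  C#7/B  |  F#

D#m: root D# is the submediant; minor triad there is vi.
G#m7: root G# is the supertonic; minor seventh chord there is ii7.
C#7/B: dominant seventh chord on C# = scale degree 5 → V42.
F#: major triad on F# = scale degree 1 → I.

vi - ii7 - V42 - I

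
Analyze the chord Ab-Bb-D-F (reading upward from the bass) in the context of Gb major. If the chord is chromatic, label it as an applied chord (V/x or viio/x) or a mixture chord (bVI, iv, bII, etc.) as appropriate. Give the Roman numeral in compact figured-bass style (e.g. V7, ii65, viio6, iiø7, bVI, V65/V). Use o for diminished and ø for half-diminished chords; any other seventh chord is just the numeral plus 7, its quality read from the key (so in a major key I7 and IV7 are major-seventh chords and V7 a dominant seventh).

V42/vi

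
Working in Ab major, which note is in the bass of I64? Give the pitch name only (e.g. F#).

Eb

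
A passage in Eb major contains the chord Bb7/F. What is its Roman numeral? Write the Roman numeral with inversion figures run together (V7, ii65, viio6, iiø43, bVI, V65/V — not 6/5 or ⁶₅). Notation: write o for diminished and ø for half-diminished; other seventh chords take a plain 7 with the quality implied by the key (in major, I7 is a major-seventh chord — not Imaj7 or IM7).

The pitches Bb-D-F-Ab form a dominant seventh chord rooted on Bb.
In Eb major, Bb is the dominant; the diatonic dominant seventh chord there is V7.
With F in the bass the chord is in second inversion, so the figured bass is 43.

V43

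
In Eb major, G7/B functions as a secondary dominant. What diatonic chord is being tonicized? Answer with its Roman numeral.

The chord is a dominant seventh chord on G.
A dominant resolves down a perfect fifth: G → C. In Eb major, C is scale degree 6, i.e. vi.

vi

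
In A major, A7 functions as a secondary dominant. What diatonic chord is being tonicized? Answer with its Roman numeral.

IV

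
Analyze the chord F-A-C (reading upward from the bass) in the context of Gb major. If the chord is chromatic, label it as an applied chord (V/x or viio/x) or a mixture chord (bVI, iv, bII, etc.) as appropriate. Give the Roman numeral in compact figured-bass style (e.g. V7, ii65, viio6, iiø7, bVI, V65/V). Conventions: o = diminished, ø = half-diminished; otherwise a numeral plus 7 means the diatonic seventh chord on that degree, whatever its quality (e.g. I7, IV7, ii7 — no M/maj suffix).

The pitches F-A-C form a major triad rooted on F.
F is not a diatonic chord root with this quality in Gb major, but it lies a perfect fifth above Bb (iii), so the chord functions as an applied dominant of iii.

V/iii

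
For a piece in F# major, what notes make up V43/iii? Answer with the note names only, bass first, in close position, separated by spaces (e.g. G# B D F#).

B# D# E# G##

The slash means an applied dominant: we want the dominant of iii. In F# major, iii is A# minor, and its dominant is built on E#.
Building a dominant seventh chord on E# gives E#-G##-B#-D#.
With the 43 figure the chord is in second inversion; from the bass B# upward in close position it reads B#-D#-E#-G##.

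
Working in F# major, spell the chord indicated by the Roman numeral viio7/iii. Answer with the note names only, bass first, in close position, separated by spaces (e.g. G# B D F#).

G## B# D# F#

viio7/iii is a secondary leading-tone chord. The target iii is A# in F# major; the applied chord is rooted a semitone below, on G##.
Building a fully diminished seventh chord on G## gives G##-B#-D#-F#.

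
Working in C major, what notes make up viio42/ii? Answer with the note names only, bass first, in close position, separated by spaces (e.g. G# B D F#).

Bb C# E G

The slash marks an applied leading-tone chord: viio of ii. In C major, ii is D, so the leading tone to it is C#, a half step below.
Building a fully diminished seventh chord on C# gives C#-E-G-Bb.
The figured bass 42 indicates third inversion, placing the seventh (Bb) in the bass: Bb-C#-E-G.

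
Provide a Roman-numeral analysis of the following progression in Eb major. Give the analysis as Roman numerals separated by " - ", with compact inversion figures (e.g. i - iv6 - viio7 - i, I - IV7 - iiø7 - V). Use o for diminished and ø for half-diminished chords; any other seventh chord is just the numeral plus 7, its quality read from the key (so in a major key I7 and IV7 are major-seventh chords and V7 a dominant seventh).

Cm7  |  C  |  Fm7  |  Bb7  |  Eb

vi7 - V/ii - ii7 - V7 - I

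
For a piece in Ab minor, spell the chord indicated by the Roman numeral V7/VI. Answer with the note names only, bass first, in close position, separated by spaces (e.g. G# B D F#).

Cb Eb Gb Bbb

The slash means an applied dominant: we want the dominant of VI. In Ab minor, VI is Fb major, and its dominant is built on Cb.
Building a dominant seventh chord on Cb gives Cb-Eb-Gb-Bbb.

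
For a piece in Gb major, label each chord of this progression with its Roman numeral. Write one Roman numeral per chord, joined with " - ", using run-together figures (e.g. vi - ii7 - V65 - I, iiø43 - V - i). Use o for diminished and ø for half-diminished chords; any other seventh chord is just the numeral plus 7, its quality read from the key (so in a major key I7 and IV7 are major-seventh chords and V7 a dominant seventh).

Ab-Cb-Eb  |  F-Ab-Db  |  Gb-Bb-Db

Ab-Cb-Eb: minor triad on Ab = scale degree 2 → ii.
F-Ab-Db has root Db, degree 5 in Gb major, so V6.
Gb-Bb-Db: major triad on Gb = scale degree 1 → I.

ii - V6 - I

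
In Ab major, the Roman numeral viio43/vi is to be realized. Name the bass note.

The applied chord viio43/vi is rooted on E: E-G-Bb-Db.
The figure 43 means second inversion — the fifth is in the bass.

Bb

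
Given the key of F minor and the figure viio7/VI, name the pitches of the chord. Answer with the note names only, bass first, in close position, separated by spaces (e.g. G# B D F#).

C Eb Gb Bbb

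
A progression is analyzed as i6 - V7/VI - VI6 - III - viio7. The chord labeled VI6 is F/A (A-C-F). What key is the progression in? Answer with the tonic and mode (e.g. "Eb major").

The chord F/A is a major triad rooted on F; its label is VI6.
Counting down 5 scale steps from F places the tonic on A; a major triad on degree 6 is diatonic only in minor.

A minor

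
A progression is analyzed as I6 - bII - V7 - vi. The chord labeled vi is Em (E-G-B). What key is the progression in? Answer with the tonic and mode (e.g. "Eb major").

G major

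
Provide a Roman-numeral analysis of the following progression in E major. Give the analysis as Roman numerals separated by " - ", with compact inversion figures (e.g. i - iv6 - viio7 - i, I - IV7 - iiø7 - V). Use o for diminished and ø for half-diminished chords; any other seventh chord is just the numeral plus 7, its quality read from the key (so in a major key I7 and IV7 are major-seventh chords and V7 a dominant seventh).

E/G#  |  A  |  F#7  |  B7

E/G#: root E is the tonic; major triad there is I6.
A: root A is the subdominant; major triad there is IV.
F#7: chromatic; F# is V of V, so V7/V.
B7: root B is the dominant; dominant seventh chord there is V7.

I6 - IV - V7/V - V7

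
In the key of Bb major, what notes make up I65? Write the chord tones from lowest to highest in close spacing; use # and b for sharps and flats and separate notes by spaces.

D F A Bb

In Bb major, the first degree is Bb, and the diatonic chord built there is a major seventh chord.
That chord is spelled Bb-D-F-A.
The figured bass 65 indicates first inversion, placing the third (D) in the bass: D-F-A-Bb.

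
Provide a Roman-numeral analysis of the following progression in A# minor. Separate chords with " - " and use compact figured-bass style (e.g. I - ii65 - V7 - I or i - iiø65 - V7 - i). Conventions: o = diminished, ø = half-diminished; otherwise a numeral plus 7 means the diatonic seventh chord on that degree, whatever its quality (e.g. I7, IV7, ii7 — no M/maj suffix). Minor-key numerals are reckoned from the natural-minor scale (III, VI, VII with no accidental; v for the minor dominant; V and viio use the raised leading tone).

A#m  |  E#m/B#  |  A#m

A#m: minor triad on A# = scale degree 1 → i.
E#m/B#: minor triad on E# = scale degree 5 → v64.
A#m: root A# is the tonic; minor triad there is i.

i - v64 - i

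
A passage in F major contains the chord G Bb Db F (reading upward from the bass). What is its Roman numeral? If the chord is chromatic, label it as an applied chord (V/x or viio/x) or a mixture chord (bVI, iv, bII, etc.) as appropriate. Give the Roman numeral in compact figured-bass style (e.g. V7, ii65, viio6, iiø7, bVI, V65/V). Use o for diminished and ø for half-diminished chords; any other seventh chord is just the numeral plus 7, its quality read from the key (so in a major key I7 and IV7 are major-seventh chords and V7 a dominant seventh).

iiø7

Stacked in thirds the chord is G-Bb-Db-F: a half-diminished seventh chord on G.
G is the second degree of F major. This is the half-diminished supertonic seventh, borrowed from the parallel minor.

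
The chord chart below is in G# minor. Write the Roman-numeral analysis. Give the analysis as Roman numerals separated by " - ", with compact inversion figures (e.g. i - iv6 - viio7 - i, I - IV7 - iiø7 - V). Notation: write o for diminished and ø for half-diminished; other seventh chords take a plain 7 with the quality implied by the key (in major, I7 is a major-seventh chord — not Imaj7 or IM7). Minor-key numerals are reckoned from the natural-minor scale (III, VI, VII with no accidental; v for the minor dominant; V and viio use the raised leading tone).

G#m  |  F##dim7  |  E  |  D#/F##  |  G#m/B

G#m: minor triad on G# = scale degree 1 → i.
F##dim7 has root F##, degree 7 in G# minor, so viio7.
E: major triad on E = scale degree 6 → VI.
D#/F## has root D#, degree 5 in G# minor, so V6.
G#m/B has root G#, degree 1 in G# minor, so i6.

i - viio7 - VI - V6 - i6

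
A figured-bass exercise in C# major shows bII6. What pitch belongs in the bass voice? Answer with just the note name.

F#

bII in C# major has root D; the chord is D-F#-A.
The figure 6 means first inversion — the third is in the bass.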